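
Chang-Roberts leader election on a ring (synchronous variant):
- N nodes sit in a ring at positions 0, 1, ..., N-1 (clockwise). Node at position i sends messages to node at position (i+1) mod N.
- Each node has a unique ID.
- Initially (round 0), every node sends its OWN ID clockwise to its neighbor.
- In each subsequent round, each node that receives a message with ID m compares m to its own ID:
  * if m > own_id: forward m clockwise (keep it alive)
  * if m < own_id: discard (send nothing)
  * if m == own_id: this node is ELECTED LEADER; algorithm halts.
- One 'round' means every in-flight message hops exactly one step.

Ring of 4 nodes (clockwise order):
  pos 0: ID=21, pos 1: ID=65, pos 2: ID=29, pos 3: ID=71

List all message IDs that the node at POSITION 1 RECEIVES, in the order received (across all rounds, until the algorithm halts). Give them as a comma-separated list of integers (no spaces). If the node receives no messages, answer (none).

Round 1: pos1(id65) recv 21: drop; pos2(id29) recv 65: fwd; pos3(id71) recv 29: drop; pos0(id21) recv 71: fwd
Round 2: pos3(id71) recv 65: drop; pos1(id65) recv 71: fwd
Round 3: pos2(id29) recv 71: fwd
Round 4: pos3(id71) recv 71: ELECTED

Answer: 21,71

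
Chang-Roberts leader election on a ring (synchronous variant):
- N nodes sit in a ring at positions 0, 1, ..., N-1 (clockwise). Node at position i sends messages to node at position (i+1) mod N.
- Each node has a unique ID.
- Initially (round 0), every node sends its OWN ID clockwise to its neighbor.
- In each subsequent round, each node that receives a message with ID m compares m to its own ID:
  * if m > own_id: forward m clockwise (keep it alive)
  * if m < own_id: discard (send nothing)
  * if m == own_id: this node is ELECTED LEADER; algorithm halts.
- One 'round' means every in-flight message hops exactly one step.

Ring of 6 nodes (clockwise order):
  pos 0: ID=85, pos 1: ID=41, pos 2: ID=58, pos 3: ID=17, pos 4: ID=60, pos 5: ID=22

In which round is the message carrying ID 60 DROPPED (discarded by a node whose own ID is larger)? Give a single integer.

Round 1: pos1(id41) recv 85: fwd; pos2(id58) recv 41: drop; pos3(id17) recv 58: fwd; pos4(id60) recv 17: drop; pos5(id22) recv 60: fwd; pos0(id85) recv 22: drop
Round 2: pos2(id58) recv 85: fwd; pos4(id60) recv 58: drop; pos0(id85) recv 60: drop
Round 3: pos3(id17) recv 85: fwd
Round 4: pos4(id60) recv 85: fwd
Round 5: pos5(id22) recv 85: fwd
Round 6: pos0(id85) recv 85: ELECTED
Message ID 60 originates at pos 4; dropped at pos 0 in round 2

Answer: 2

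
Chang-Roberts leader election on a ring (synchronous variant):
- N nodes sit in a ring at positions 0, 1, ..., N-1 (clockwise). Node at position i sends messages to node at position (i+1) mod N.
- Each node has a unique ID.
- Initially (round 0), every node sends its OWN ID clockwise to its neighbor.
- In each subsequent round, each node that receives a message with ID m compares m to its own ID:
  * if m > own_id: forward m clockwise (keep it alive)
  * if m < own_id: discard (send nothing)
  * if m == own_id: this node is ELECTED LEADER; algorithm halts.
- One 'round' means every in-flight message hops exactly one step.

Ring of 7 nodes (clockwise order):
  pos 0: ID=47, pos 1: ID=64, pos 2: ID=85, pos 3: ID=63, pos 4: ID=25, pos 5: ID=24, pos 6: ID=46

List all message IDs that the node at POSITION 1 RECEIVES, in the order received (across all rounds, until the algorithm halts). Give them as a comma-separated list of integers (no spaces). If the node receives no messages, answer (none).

Round 1: pos1(id64) recv 47: drop; pos2(id85) recv 64: drop; pos3(id63) recv 85: fwd; pos4(id25) recv 63: fwd; pos5(id24) recv 25: fwd; pos6(id46) recv 24: drop; pos0(id47) recv 46: drop
Round 2: pos4(id25) recv 85: fwd; pos5(id24) recv 63: fwd; pos6(id46) recv 25: drop
Round 3: pos5(id24) recv 85: fwd; pos6(id46) recv 63: fwd
Round 4: pos6(id46) recv 85: fwd; pos0(id47) recv 63: fwd
Round 5: pos0(id47) recv 85: fwd; pos1(id64) recv 63: drop
Round 6: pos1(id64) recv 85: fwd
Round 7: pos2(id85) recv 85: ELECTED

Answer: 47,63,85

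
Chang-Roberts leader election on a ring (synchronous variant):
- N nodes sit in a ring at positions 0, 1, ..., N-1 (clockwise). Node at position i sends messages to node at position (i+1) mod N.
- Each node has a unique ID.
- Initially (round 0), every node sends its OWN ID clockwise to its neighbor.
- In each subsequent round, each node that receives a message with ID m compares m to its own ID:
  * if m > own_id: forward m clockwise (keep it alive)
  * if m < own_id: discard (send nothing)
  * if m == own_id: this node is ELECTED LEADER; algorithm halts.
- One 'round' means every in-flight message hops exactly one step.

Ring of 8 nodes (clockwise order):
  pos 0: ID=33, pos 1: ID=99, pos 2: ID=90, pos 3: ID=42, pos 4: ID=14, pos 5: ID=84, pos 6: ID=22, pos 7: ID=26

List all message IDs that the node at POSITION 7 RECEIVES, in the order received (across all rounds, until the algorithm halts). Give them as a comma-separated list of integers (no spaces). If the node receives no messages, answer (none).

Answer: 22,84,90,99

Derivation:
Round 1: pos1(id99) recv 33: drop; pos2(id90) recv 99: fwd; pos3(id42) recv 90: fwd; pos4(id14) recv 42: fwd; pos5(id84) recv 14: drop; pos6(id22) recv 84: fwd; pos7(id26) recv 22: drop; pos0(id33) recv 26: drop
Round 2: pos3(id42) recv 99: fwd; pos4(id14) recv 90: fwd; pos5(id84) recv 42: drop; pos7(id26) recv 84: fwd
Round 3: pos4(id14) recv 99: fwd; pos5(id84) recv 90: fwd; pos0(id33) recv 84: fwd
Round 4: pos5(id84) recv 99: fwd; pos6(id22) recv 90: fwd; pos1(id99) recv 84: drop
Round 5: pos6(id22) recv 99: fwd; pos7(id26) recv 90: fwd
Round 6: pos7(id26) recv 99: fwd; pos0(id33) recv 90: fwd
Round 7: pos0(id33) recv 99: fwd; pos1(id99) recv 90: drop
Round 8: pos1(id99) recv 99: ELECTED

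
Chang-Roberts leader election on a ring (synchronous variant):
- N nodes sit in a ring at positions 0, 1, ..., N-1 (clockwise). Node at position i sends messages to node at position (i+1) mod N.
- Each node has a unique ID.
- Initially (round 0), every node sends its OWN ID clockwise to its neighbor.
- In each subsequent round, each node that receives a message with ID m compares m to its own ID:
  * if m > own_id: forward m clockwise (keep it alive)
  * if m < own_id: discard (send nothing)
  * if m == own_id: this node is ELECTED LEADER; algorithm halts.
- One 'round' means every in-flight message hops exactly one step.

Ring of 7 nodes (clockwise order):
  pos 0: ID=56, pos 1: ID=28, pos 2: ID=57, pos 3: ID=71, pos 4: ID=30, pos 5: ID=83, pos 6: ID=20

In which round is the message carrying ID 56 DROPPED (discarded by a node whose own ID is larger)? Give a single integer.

Round 1: pos1(id28) recv 56: fwd; pos2(id57) recv 28: drop; pos3(id71) recv 57: drop; pos4(id30) recv 71: fwd; pos5(id83) recv 30: drop; pos6(id20) recv 83: fwd; pos0(id56) recv 20: drop
Round 2: pos2(id57) recv 56: drop; pos5(id83) recv 71: drop; pos0(id56) recv 83: fwd
Round 3: pos1(id28) recv 83: fwd
Round 4: pos2(id57) recv 83: fwd
Round 5: pos3(id71) recv 83: fwd
Round 6: pos4(id30) recv 83: fwd
Round 7: pos5(id83) recv 83: ELECTED
Message ID 56 originates at pos 0; dropped at pos 2 in round 2

Answer: 2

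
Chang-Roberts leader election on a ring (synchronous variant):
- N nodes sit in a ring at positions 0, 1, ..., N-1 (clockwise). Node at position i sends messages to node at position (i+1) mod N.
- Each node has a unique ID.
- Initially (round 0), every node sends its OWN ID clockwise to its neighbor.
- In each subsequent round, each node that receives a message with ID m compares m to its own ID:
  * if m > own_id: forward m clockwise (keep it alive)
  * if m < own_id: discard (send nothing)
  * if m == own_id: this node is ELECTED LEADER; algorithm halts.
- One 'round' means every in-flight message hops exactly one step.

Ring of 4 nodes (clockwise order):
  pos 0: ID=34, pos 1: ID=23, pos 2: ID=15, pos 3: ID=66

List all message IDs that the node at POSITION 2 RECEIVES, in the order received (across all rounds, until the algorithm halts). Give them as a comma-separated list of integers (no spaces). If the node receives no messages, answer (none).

Answer: 23,34,66

Derivation:
Round 1: pos1(id23) recv 34: fwd; pos2(id15) recv 23: fwd; pos3(id66) recv 15: drop; pos0(id34) recv 66: fwd
Round 2: pos2(id15) recv 34: fwd; pos3(id66) recv 23: drop; pos1(id23) recv 66: fwd
Round 3: pos3(id66) recv 34: drop; pos2(id15) recv 66: fwd
Round 4: pos3(id66) recv 66: ELECTED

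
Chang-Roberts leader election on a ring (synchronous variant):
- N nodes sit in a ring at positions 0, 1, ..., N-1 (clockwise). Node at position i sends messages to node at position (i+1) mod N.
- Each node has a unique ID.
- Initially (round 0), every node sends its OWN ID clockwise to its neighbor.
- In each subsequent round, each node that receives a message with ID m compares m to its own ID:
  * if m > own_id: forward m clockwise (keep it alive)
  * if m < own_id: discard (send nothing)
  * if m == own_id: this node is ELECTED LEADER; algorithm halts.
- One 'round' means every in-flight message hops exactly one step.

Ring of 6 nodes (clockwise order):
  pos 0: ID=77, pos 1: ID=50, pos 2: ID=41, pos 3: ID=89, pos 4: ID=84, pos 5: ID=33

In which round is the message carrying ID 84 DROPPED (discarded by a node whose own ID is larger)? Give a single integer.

Round 1: pos1(id50) recv 77: fwd; pos2(id41) recv 50: fwd; pos3(id89) recv 41: drop; pos4(id84) recv 89: fwd; pos5(id33) recv 84: fwd; pos0(id77) recv 33: drop
Round 2: pos2(id41) recv 77: fwd; pos3(id89) recv 50: drop; pos5(id33) recv 89: fwd; pos0(id77) recv 84: fwd
Round 3: pos3(id89) recv 77: drop; pos0(id77) recv 89: fwd; pos1(id50) recv 84: fwd
Round 4: pos1(id50) recv 89: fwd; pos2(id41) recv 84: fwd
Round 5: pos2(id41) recv 89: fwd; pos3(id89) recv 84: drop
Round 6: pos3(id89) recv 89: ELECTED
Message ID 84 originates at pos 4; dropped at pos 3 in round 5

Answer: 5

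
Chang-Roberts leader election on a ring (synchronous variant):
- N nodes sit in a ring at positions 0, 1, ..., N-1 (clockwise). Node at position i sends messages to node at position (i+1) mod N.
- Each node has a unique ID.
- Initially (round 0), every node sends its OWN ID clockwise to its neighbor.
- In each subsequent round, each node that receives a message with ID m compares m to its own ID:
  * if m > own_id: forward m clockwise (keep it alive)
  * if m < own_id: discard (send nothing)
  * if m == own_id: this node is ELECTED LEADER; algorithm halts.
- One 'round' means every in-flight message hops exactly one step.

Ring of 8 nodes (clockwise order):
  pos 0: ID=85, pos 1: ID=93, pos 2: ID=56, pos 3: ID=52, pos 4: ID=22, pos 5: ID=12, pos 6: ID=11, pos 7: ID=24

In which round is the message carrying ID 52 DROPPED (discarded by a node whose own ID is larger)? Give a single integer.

Answer: 5

Derivation:
Round 1: pos1(id93) recv 85: drop; pos2(id56) recv 93: fwd; pos3(id52) recv 56: fwd; pos4(id22) recv 52: fwd; pos5(id12) recv 22: fwd; pos6(id11) recv 12: fwd; pos7(id24) recv 11: drop; pos0(id85) recv 24: drop
Round 2: pos3(id52) recv 93: fwd; pos4(id22) recv 56: fwd; pos5(id12) recv 52: fwd; pos6(id11) recv 22: fwd; pos7(id24) recv 12: drop
Round 3: pos4(id22) recv 93: fwd; pos5(id12) recv 56: fwd; pos6(id11) recv 52: fwd; pos7(id24) recv 22: drop
Round 4: pos5(id12) recv 93: fwd; pos6(id11) recv 56: fwd; pos7(id24) recv 52: fwd
Round 5: pos6(id11) recv 93: fwd; pos7(id24) recv 56: fwd; pos0(id85) recv 52: drop
Round 6: pos7(id24) recv 93: fwd; pos0(id85) recv 56: drop
Round 7: pos0(id85) recv 93: fwd
Round 8: pos1(id93) recv 93: ELECTED
Message ID 52 originates at pos 3; dropped at pos 0 in round 5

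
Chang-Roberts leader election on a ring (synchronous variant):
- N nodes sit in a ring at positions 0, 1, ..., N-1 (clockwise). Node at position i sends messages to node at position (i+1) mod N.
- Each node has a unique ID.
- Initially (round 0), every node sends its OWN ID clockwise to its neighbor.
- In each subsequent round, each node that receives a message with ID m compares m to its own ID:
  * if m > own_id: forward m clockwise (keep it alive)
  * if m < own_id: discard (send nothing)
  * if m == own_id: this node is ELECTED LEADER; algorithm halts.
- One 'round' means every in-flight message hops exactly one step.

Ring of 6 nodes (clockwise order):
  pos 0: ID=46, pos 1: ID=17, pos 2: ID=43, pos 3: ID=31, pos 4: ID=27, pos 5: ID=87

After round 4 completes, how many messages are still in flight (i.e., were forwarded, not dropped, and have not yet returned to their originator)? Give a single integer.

Answer: 2

Derivation:
Round 1: pos1(id17) recv 46: fwd; pos2(id43) recv 17: drop; pos3(id31) recv 43: fwd; pos4(id27) recv 31: fwd; pos5(id87) recv 27: drop; pos0(id46) recv 87: fwd
Round 2: pos2(id43) recv 46: fwd; pos4(id27) recv 43: fwd; pos5(id87) recv 31: drop; pos1(id17) recv 87: fwd
Round 3: pos3(id31) recv 46: fwd; pos5(id87) recv 43: drop; pos2(id43) recv 87: fwd
Round 4: pos4(id27) recv 46: fwd; pos3(id31) recv 87: fwd
After round 4: 2 messages still in flight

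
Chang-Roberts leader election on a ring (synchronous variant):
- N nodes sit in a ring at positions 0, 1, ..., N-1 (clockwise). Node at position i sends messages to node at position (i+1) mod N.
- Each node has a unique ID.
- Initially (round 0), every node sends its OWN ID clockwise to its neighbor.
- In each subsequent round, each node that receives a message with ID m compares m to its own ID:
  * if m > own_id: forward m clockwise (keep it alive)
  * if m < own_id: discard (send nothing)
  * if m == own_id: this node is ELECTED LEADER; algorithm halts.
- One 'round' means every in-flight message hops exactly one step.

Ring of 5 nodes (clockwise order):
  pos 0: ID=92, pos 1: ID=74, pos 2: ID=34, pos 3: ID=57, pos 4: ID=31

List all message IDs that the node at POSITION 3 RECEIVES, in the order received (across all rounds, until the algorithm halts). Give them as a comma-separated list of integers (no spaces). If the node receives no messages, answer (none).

Answer: 34,74,92

Derivation:
Round 1: pos1(id74) recv 92: fwd; pos2(id34) recv 74: fwd; pos3(id57) recv 34: drop; pos4(id31) recv 57: fwd; pos0(id92) recv 31: drop
Round 2: pos2(id34) recv 92: fwd; pos3(id57) recv 74: fwd; pos0(id92) recv 57: drop
Round 3: pos3(id57) recv 92: fwd; pos4(id31) recv 74: fwd
Round 4: pos4(id31) recv 92: fwd; pos0(id92) recv 74: drop
Round 5: pos0(id92) recv 92: ELECTED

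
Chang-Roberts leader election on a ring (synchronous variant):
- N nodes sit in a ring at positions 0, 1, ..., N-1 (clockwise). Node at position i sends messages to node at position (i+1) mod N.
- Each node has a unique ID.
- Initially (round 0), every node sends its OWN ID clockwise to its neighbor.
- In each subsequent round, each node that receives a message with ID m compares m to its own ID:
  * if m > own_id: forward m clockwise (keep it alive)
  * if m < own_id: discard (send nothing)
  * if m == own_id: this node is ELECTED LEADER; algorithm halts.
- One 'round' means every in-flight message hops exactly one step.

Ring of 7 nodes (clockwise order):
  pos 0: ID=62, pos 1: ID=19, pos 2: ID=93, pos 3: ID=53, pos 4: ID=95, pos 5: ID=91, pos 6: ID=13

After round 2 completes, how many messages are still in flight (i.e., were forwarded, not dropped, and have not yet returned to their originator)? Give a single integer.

Round 1: pos1(id19) recv 62: fwd; pos2(id93) recv 19: drop; pos3(id53) recv 93: fwd; pos4(id95) recv 53: drop; pos5(id91) recv 95: fwd; pos6(id13) recv 91: fwd; pos0(id62) recv 13: drop
Round 2: pos2(id93) recv 62: drop; pos4(id95) recv 93: drop; pos6(id13) recv 95: fwd; pos0(id62) recv 91: fwd
After round 2: 2 messages still in flight

Answer: 2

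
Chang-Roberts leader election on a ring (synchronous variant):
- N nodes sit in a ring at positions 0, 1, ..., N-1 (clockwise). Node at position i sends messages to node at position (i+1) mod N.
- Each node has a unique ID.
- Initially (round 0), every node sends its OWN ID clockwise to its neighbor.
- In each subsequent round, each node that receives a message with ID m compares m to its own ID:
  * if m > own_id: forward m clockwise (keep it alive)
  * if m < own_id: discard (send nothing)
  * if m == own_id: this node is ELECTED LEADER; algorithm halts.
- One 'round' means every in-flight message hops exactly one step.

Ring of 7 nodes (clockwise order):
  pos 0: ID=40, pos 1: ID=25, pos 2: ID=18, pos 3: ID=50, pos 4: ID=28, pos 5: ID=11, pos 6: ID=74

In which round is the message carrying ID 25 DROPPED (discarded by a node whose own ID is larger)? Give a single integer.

Round 1: pos1(id25) recv 40: fwd; pos2(id18) recv 25: fwd; pos3(id50) recv 18: drop; pos4(id28) recv 50: fwd; pos5(id11) recv 28: fwd; pos6(id74) recv 11: drop; pos0(id40) recv 74: fwd
Round 2: pos2(id18) recv 40: fwd; pos3(id50) recv 25: drop; pos5(id11) recv 50: fwd; pos6(id74) recv 28: drop; pos1(id25) recv 74: fwd
Round 3: pos3(id50) recv 40: drop; pos6(id74) recv 50: drop; pos2(id18) recv 74: fwd
Round 4: pos3(id50) recv 74: fwd
Round 5: pos4(id28) recv 74: fwd
Round 6: pos5(id11) recv 74: fwd
Round 7: pos6(id74) recv 74: ELECTED
Message ID 25 originates at pos 1; dropped at pos 3 in round 2

Answer: 2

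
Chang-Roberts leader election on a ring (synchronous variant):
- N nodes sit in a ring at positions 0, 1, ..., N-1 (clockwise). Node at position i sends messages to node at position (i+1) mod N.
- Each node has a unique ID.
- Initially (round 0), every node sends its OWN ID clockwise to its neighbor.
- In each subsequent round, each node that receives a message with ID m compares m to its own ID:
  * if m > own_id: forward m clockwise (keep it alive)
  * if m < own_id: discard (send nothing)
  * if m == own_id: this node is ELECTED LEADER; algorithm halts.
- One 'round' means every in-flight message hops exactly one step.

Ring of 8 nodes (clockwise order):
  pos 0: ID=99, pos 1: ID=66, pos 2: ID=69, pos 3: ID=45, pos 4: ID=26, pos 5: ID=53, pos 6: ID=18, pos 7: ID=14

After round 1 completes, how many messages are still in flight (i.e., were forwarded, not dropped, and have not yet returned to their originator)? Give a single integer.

Round 1: pos1(id66) recv 99: fwd; pos2(id69) recv 66: drop; pos3(id45) recv 69: fwd; pos4(id26) recv 45: fwd; pos5(id53) recv 26: drop; pos6(id18) recv 53: fwd; pos7(id14) recv 18: fwd; pos0(id99) recv 14: drop
After round 1: 5 messages still in flight

Answer: 5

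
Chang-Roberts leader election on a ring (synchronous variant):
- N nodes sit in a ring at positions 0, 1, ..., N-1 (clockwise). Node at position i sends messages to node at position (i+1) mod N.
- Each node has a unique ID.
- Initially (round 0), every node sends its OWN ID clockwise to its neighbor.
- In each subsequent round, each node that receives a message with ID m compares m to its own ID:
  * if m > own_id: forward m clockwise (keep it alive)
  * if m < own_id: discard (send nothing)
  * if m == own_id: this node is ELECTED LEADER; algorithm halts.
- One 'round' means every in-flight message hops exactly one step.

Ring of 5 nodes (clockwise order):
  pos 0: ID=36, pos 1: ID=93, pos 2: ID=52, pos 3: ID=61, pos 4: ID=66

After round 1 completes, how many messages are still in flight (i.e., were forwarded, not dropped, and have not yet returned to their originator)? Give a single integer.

Answer: 2

Derivation:
Round 1: pos1(id93) recv 36: drop; pos2(id52) recv 93: fwd; pos3(id61) recv 52: drop; pos4(id66) recv 61: drop; pos0(id36) recv 66: fwd
After round 1: 2 messages still in flight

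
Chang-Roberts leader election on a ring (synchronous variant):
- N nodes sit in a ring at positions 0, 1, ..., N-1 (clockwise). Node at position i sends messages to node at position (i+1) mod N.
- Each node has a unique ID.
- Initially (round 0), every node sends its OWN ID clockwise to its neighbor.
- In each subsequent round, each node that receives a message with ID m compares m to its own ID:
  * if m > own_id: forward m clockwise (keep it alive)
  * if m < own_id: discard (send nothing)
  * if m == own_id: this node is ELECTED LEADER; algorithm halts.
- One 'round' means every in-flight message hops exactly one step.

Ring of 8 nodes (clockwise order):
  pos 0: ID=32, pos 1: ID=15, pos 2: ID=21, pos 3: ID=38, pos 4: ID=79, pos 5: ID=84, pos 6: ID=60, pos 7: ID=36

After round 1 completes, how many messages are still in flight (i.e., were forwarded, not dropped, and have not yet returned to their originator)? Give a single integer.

Answer: 4

Derivation:
Round 1: pos1(id15) recv 32: fwd; pos2(id21) recv 15: drop; pos3(id38) recv 21: drop; pos4(id79) recv 38: drop; pos5(id84) recv 79: drop; pos6(id60) recv 84: fwd; pos7(id36) recv 60: fwd; pos0(id32) recv 36: fwd
After round 1: 4 messages still in flight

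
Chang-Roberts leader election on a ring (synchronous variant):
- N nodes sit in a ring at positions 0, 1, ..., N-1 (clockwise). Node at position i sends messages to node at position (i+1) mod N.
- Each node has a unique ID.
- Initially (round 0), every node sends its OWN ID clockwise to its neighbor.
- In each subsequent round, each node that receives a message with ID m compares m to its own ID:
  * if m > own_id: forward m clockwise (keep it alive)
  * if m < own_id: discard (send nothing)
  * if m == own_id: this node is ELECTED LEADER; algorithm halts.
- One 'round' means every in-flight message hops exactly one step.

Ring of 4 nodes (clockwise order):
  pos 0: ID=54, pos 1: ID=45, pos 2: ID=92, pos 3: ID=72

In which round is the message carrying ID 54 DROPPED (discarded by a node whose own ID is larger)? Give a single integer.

Answer: 2

Derivation:
Round 1: pos1(id45) recv 54: fwd; pos2(id92) recv 45: drop; pos3(id72) recv 92: fwd; pos0(id54) recv 72: fwd
Round 2: pos2(id92) recv 54: drop; pos0(id54) recv 92: fwd; pos1(id45) recv 72: fwd
Round 3: pos1(id45) recv 92: fwd; pos2(id92) recv 72: drop
Round 4: pos2(id92) recv 92: ELECTED
Message ID 54 originates at pos 0; dropped at pos 2 in round 2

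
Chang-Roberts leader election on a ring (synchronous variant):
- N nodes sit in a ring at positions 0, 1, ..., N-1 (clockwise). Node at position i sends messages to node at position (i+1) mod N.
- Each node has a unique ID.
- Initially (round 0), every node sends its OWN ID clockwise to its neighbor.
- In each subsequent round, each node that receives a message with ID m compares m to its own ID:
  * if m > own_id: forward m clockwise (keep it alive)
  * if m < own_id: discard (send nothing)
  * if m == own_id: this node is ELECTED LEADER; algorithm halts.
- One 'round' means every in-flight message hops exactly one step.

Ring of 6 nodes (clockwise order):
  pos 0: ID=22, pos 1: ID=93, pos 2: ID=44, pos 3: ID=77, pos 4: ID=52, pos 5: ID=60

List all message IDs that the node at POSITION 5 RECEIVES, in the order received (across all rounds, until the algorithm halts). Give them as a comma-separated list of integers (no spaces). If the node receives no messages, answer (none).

Round 1: pos1(id93) recv 22: drop; pos2(id44) recv 93: fwd; pos3(id77) recv 44: drop; pos4(id52) recv 77: fwd; pos5(id60) recv 52: drop; pos0(id22) recv 60: fwd
Round 2: pos3(id77) recv 93: fwd; pos5(id60) recv 77: fwd; pos1(id93) recv 60: drop
Round 3: pos4(id52) recv 93: fwd; pos0(id22) recv 77: fwd
Round 4: pos5(id60) recv 93: fwd; pos1(id93) recv 77: drop
Round 5: pos0(id22) recv 93: fwd
Round 6: pos1(id93) recv 93: ELECTED

Answer: 52,77,93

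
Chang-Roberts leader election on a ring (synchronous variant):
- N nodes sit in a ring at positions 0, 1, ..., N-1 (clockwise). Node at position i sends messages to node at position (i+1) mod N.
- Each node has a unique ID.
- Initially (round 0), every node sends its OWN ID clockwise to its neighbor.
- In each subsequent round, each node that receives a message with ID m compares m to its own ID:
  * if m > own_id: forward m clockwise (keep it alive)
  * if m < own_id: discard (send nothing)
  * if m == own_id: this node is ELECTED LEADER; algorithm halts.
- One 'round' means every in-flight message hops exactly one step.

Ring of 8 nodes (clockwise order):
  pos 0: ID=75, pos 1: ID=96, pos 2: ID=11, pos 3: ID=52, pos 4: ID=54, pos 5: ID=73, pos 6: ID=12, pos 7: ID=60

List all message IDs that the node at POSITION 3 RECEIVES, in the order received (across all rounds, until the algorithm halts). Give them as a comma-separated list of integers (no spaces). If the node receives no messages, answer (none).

Answer: 11,96

Derivation:
Round 1: pos1(id96) recv 75: drop; pos2(id11) recv 96: fwd; pos3(id52) recv 11: drop; pos4(id54) recv 52: drop; pos5(id73) recv 54: drop; pos6(id12) recv 73: fwd; pos7(id60) recv 12: drop; pos0(id75) recv 60: drop
Round 2: pos3(id52) recv 96: fwd; pos7(id60) recv 73: fwd
Round 3: pos4(id54) recv 96: fwd; pos0(id75) recv 73: drop
Round 4: pos5(id73) recv 96: fwd
Round 5: pos6(id12) recv 96: fwd
Round 6: pos7(id60) recv 96: fwd
Round 7: pos0(id75) recv 96: fwd
Round 8: pos1(id96) recv 96: ELECTED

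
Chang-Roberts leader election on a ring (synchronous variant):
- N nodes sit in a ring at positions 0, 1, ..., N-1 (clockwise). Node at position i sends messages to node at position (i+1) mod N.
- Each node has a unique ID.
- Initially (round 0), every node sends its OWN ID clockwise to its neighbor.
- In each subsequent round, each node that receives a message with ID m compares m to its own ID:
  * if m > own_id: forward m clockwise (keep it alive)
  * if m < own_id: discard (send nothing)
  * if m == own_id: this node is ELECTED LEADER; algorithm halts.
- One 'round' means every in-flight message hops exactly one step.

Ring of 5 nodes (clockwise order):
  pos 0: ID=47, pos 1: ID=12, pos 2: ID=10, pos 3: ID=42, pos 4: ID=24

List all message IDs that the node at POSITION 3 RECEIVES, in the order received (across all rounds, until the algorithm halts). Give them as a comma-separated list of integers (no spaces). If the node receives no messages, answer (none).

Round 1: pos1(id12) recv 47: fwd; pos2(id10) recv 12: fwd; pos3(id42) recv 10: drop; pos4(id24) recv 42: fwd; pos0(id47) recv 24: drop
Round 2: pos2(id10) recv 47: fwd; pos3(id42) recv 12: drop; pos0(id47) recv 42: drop
Round 3: pos3(id42) recv 47: fwd
Round 4: pos4(id24) recv 47: fwd
Round 5: pos0(id47) recv 47: ELECTED

Answer: 10,12,47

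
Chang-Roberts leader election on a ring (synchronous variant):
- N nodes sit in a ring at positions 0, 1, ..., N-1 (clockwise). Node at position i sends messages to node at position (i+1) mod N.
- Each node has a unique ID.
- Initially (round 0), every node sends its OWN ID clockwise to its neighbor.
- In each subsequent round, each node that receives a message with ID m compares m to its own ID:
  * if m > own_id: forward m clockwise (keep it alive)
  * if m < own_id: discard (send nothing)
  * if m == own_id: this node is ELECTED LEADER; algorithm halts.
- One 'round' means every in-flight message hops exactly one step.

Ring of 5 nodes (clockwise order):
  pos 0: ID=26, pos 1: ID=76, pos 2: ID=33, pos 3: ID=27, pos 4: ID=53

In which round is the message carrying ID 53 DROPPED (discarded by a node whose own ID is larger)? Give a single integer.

Round 1: pos1(id76) recv 26: drop; pos2(id33) recv 76: fwd; pos3(id27) recv 33: fwd; pos4(id53) recv 27: drop; pos0(id26) recv 53: fwd
Round 2: pos3(id27) recv 76: fwd; pos4(id53) recv 33: drop; pos1(id76) recv 53: drop
Round 3: pos4(id53) recv 76: fwd
Round 4: pos0(id26) recv 76: fwd
Round 5: pos1(id76) recv 76: ELECTED
Message ID 53 originates at pos 4; dropped at pos 1 in round 2

Answer: 2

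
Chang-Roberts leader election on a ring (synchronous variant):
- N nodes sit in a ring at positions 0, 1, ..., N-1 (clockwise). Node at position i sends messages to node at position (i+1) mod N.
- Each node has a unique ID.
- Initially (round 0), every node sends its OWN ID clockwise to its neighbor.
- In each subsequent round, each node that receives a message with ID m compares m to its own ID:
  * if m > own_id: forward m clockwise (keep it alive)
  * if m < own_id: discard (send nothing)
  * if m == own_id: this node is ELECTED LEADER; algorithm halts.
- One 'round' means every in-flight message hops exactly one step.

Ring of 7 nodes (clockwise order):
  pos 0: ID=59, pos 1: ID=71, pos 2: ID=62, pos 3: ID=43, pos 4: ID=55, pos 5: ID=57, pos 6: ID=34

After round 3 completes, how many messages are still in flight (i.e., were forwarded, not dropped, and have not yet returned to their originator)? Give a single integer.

Answer: 2

Derivation:
Round 1: pos1(id71) recv 59: drop; pos2(id62) recv 71: fwd; pos3(id43) recv 62: fwd; pos4(id55) recv 43: drop; pos5(id57) recv 55: drop; pos6(id34) recv 57: fwd; pos0(id59) recv 34: drop
Round 2: pos3(id43) recv 71: fwd; pos4(id55) recv 62: fwd; pos0(id59) recv 57: drop
Round 3: pos4(id55) recv 71: fwd; pos5(id57) recv 62: fwd
After round 3: 2 messages still in flight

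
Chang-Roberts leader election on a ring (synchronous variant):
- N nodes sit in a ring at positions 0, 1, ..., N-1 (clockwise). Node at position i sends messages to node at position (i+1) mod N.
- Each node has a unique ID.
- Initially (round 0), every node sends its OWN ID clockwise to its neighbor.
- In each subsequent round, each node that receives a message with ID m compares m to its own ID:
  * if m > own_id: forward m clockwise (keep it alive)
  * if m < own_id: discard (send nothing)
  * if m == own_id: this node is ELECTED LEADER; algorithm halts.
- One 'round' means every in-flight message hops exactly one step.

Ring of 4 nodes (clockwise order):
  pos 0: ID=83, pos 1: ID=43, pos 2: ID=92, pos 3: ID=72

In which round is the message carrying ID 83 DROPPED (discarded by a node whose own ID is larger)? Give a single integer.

Answer: 2

Derivation:
Round 1: pos1(id43) recv 83: fwd; pos2(id92) recv 43: drop; pos3(id72) recv 92: fwd; pos0(id83) recv 72: drop
Round 2: pos2(id92) recv 83: drop; pos0(id83) recv 92: fwd
Round 3: pos1(id43) recv 92: fwd
Round 4: pos2(id92) recv 92: ELECTED
Message ID 83 originates at pos 0; dropped at pos 2 in round 2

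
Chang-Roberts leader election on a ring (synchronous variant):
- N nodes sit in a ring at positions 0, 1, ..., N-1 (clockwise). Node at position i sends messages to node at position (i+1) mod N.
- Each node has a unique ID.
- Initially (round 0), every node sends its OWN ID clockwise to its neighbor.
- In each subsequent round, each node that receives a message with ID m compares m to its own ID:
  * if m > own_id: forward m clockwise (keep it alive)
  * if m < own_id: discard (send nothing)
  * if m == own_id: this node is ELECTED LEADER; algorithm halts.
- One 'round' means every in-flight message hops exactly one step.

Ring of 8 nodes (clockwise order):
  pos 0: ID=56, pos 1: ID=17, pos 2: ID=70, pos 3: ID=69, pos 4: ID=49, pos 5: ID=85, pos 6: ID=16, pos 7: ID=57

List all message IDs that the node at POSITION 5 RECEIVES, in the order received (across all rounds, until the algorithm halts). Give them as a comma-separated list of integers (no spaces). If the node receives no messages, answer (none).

Round 1: pos1(id17) recv 56: fwd; pos2(id70) recv 17: drop; pos3(id69) recv 70: fwd; pos4(id49) recv 69: fwd; pos5(id85) recv 49: drop; pos6(id16) recv 85: fwd; pos7(id57) recv 16: drop; pos0(id56) recv 57: fwd
Round 2: pos2(id70) recv 56: drop; pos4(id49) recv 70: fwd; pos5(id85) recv 69: drop; pos7(id57) recv 85: fwd; pos1(id17) recv 57: fwd
Round 3: pos5(id85) recv 70: drop; pos0(id56) recv 85: fwd; pos2(id70) recv 57: drop
Round 4: pos1(id17) recv 85: fwd
Round 5: pos2(id70) recv 85: fwd
Round 6: pos3(id69) recv 85: fwd
Round 7: pos4(id49) recv 85: fwd
Round 8: pos5(id85) recv 85: ELECTED

Answer: 49,69,70,85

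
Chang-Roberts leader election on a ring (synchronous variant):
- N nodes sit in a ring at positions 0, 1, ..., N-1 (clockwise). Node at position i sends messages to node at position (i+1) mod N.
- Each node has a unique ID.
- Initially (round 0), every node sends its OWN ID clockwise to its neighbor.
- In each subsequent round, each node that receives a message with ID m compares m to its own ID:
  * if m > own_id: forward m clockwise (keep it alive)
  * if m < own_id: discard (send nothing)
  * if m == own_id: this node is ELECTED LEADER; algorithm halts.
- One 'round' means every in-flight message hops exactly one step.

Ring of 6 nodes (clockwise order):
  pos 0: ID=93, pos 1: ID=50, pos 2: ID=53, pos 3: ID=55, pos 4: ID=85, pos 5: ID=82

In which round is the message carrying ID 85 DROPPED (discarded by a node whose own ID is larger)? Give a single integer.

Round 1: pos1(id50) recv 93: fwd; pos2(id53) recv 50: drop; pos3(id55) recv 53: drop; pos4(id85) recv 55: drop; pos5(id82) recv 85: fwd; pos0(id93) recv 82: drop
Round 2: pos2(id53) recv 93: fwd; pos0(id93) recv 85: drop
Round 3: pos3(id55) recv 93: fwd
Round 4: pos4(id85) recv 93: fwd
Round 5: pos5(id82) recv 93: fwd
Round 6: pos0(id93) recv 93: ELECTED
Message ID 85 originates at pos 4; dropped at pos 0 in round 2

Answer: 2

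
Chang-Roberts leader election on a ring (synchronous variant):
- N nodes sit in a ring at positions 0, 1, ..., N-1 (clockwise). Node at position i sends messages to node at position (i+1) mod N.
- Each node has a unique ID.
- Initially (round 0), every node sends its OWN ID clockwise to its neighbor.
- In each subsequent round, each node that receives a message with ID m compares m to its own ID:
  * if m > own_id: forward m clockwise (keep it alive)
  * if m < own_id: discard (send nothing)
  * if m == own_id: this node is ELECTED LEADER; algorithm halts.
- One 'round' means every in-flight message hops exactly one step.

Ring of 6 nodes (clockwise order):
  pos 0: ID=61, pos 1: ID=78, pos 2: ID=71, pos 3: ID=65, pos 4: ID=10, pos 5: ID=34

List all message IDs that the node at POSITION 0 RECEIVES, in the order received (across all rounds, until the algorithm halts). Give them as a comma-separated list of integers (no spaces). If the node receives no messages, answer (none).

Answer: 34,65,71,78

Derivation:
Round 1: pos1(id78) recv 61: drop; pos2(id71) recv 78: fwd; pos3(id65) recv 71: fwd; pos4(id10) recv 65: fwd; pos5(id34) recv 10: drop; pos0(id61) recv 34: drop
Round 2: pos3(id65) recv 78: fwd; pos4(id10) recv 71: fwd; pos5(id34) recv 65: fwd
Round 3: pos4(id10) recv 78: fwd; pos5(id34) recv 71: fwd; pos0(id61) recv 65: fwd
Round 4: pos5(id34) recv 78: fwd; pos0(id61) recv 71: fwd; pos1(id78) recv 65: drop
Round 5: pos0(id61) recv 78: fwd; pos1(id78) recv 71: drop
Round 6: pos1(id78) recv 78: ELECTED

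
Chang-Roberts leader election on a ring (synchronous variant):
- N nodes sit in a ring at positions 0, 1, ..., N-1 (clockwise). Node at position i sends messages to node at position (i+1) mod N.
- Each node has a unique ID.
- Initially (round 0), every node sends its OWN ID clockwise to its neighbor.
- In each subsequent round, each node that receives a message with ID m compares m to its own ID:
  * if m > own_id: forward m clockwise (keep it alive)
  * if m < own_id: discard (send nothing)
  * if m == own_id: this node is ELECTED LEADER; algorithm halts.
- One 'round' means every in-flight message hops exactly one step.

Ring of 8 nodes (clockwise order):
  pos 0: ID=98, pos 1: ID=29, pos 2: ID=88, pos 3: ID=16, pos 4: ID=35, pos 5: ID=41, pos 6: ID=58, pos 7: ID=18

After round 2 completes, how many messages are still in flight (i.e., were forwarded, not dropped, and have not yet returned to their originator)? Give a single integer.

Answer: 2

Derivation:
Round 1: pos1(id29) recv 98: fwd; pos2(id88) recv 29: drop; pos3(id16) recv 88: fwd; pos4(id35) recv 16: drop; pos5(id41) recv 35: drop; pos6(id58) recv 41: drop; pos7(id18) recv 58: fwd; pos0(id98) recv 18: drop
Round 2: pos2(id88) recv 98: fwd; pos4(id35) recv 88: fwd; pos0(id98) recv 58: drop
After round 2: 2 messages still in flight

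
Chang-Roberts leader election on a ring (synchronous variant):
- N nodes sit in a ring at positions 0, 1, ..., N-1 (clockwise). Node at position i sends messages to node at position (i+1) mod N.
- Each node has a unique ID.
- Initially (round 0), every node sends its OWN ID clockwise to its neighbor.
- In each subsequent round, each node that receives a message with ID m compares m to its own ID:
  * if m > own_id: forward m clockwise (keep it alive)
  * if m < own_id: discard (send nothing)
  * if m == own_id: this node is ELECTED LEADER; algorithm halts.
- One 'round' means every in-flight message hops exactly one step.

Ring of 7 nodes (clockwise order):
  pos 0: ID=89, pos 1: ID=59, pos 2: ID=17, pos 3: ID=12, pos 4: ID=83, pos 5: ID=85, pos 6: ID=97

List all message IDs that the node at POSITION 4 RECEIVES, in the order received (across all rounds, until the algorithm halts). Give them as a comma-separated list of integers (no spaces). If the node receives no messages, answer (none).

Round 1: pos1(id59) recv 89: fwd; pos2(id17) recv 59: fwd; pos3(id12) recv 17: fwd; pos4(id83) recv 12: drop; pos5(id85) recv 83: drop; pos6(id97) recv 85: drop; pos0(id89) recv 97: fwd
Round 2: pos2(id17) recv 89: fwd; pos3(id12) recv 59: fwd; pos4(id83) recv 17: drop; pos1(id59) recv 97: fwd
Round 3: pos3(id12) recv 89: fwd; pos4(id83) recv 59: drop; pos2(id17) recv 97: fwd
Round 4: pos4(id83) recv 89: fwd; pos3(id12) recv 97: fwd
Round 5: pos5(id85) recv 89: fwd; pos4(id83) recv 97: fwd
Round 6: pos6(id97) recv 89: drop; pos5(id85) recv 97: fwd
Round 7: pos6(id97) recv 97: ELECTED

Answer: 12,17,59,89,97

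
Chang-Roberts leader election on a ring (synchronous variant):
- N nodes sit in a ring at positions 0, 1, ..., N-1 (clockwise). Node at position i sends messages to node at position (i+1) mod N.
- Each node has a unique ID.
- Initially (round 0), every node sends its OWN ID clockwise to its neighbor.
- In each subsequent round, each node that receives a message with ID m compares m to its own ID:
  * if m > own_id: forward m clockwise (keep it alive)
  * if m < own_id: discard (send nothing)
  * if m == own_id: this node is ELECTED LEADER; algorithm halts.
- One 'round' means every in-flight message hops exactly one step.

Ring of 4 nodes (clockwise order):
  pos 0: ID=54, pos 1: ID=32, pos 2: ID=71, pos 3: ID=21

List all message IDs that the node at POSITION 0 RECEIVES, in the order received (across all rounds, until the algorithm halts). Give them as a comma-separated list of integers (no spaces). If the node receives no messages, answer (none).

Answer: 21,71

Derivation:
Round 1: pos1(id32) recv 54: fwd; pos2(id71) recv 32: drop; pos3(id21) recv 71: fwd; pos0(id54) recv 21: drop
Round 2: pos2(id71) recv 54: drop; pos0(id54) recv 71: fwd
Round 3: pos1(id32) recv 71: fwd
Round 4: pos2(id71) recv 71: ELECTED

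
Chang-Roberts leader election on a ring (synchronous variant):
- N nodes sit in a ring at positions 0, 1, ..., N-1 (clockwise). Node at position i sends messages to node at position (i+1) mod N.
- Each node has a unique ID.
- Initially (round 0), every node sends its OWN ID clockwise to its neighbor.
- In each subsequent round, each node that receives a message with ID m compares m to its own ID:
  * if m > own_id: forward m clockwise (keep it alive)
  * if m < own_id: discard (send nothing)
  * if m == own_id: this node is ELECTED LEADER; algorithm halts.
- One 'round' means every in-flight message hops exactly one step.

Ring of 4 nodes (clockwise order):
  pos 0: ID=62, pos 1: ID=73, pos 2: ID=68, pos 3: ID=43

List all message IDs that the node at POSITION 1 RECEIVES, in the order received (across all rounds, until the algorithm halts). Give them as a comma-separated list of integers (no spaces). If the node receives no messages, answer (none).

Answer: 62,68,73

Derivation:
Round 1: pos1(id73) recv 62: drop; pos2(id68) recv 73: fwd; pos3(id43) recv 68: fwd; pos0(id62) recv 43: drop
Round 2: pos3(id43) recv 73: fwd; pos0(id62) recv 68: fwd
Round 3: pos0(id62) recv 73: fwd; pos1(id73) recv 68: drop
Round 4: pos1(id73) recv 73: ELECTED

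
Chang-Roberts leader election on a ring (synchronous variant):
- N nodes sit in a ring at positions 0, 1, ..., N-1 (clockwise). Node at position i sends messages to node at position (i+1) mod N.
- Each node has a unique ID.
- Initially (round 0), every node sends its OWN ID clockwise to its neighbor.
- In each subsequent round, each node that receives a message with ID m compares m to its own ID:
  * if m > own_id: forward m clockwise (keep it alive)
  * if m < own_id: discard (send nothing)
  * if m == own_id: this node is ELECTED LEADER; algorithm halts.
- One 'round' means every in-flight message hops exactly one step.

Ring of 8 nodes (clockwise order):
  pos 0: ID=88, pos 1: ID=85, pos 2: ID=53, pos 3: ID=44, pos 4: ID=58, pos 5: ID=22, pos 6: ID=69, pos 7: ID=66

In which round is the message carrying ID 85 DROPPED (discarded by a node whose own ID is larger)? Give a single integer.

Answer: 7

Derivation:
Round 1: pos1(id85) recv 88: fwd; pos2(id53) recv 85: fwd; pos3(id44) recv 53: fwd; pos4(id58) recv 44: drop; pos5(id22) recv 58: fwd; pos6(id69) recv 22: drop; pos7(id66) recv 69: fwd; pos0(id88) recv 66: drop
Round 2: pos2(id53) recv 88: fwd; pos3(id44) recv 85: fwd; pos4(id58) recv 53: drop; pos6(id69) recv 58: drop; pos0(id88) recv 69: drop
Round 3: pos3(id44) recv 88: fwd; pos4(id58) recv 85: fwd
Round 4: pos4(id58) recv 88: fwd; pos5(id22) recv 85: fwd
Round 5: pos5(id22) recv 88: fwd; pos6(id69) recv 85: fwd
Round 6: pos6(id69) recv 88: fwd; pos7(id66) recv 85: fwd
Round 7: pos7(id66) recv 88: fwd; pos0(id88) recv 85: drop
Round 8: pos0(id88) recv 88: ELECTED
Message ID 85 originates at pos 1; dropped at pos 0 in round 7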